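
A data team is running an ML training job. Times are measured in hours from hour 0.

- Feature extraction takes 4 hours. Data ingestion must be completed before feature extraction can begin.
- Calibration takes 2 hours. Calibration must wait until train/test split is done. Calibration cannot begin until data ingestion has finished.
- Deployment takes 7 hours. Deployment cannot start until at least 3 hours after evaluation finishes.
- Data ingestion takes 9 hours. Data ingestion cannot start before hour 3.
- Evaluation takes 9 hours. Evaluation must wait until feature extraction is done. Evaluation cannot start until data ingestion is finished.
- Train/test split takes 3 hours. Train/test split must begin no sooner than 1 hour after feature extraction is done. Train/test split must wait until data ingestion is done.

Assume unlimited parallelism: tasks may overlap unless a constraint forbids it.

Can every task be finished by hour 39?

Yes

Data ingestion waits on its own release at hour 3, so it starts at hour 3 and finishes at 3 + 9 = hour 12.
After data ingestion (finishes hour 12), feature extraction can start at hour 12 and finishes at hour 16.
Evaluation cannot start until feature extraction (finishes hour 16); data ingestion (finishes hour 12). The controlling bound is hour 16, so evaluation finishes at 16 + 9 = hour 25.
Deployment waits on evaluation (finishes hour 25, plus 3-hour gap → hour 28), so it starts at hour 28 and finishes at 28 + 7 = hour 35.
For train/test split: feature extraction (finishes hour 16, plus 1-hour gap → hour 17); data ingestion (finishes hour 12). Taking the maximum gives a start of hour 17, and it finishes at 17 + 3 = hour 20.
Calibration has to wait for train/test split (finishes hour 20); data ingestion (finishes hour 12). The latest of these is hour 20, so calibration runs hour 20 to 20 + 2 = hour 22.
Every task is finished by hour 35, which is no later than the deadline of 39, so the schedule is feasible.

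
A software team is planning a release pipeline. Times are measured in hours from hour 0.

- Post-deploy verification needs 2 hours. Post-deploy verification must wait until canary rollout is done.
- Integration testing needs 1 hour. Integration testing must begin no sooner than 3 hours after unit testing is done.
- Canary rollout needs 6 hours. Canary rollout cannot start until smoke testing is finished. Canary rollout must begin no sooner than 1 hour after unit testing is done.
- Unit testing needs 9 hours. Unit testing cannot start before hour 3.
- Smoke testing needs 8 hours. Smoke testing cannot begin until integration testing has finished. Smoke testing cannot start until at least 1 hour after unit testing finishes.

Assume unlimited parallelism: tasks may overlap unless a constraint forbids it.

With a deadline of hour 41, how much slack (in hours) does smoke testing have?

After its own release at hour 3, unit testing can start at hour 3 and finishes at hour 12.
Integration testing cannot begin until unit testing (finishes hour 12, plus 3-hour gap → hour 15). It runs from hour 15 to 15 + 1 = hour 16.
For smoke testing: integration testing (finishes hour 16); unit testing (finishes hour 12, plus 1-hour gap → hour 13). Taking the maximum gives a start of hour 16, and it finishes at 16 + 8 = hour 24.

Working backward from the deadline:
To finish by hour 41, post-deploy verification (duration 2) must start no later than hour 39.
Since post-deploy verification (must start by hour 39) depends on it, canary rollout must finish by hour 39. Backing off its 6-hour duration gives a latest start of hour 33.
Smoke testing feeds into canary rollout (must start by hour 33); so smoke testing must finish by hour 33 and therefore start by hour 25.
So smoke testing can start as early as hour 16 and as late as hour 25, giving 25 − 16 = 9 hours of slack.

9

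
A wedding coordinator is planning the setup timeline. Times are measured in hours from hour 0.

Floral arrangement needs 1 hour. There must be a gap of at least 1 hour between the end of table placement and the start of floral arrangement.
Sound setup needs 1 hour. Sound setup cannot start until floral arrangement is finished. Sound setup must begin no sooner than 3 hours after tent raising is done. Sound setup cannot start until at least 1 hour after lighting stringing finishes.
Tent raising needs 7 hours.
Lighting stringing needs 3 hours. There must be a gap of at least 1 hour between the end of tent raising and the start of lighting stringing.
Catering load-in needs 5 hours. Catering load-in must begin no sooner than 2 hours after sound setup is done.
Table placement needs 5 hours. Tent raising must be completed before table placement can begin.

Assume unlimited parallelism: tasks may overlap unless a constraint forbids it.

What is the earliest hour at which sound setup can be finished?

15

Tent raising has no prerequisites, so it starts at hour 0 and finishes at hour 7.
Lighting stringing waits on tent raising (finishes hour 7, plus 1-hour gap → hour 8), so it starts at hour 8 and finishes at 8 + 3 = hour 11.
Table placement cannot begin until tent raising (finishes hour 7). It runs from hour 7 to 7 + 5 = hour 12.
Floral arrangement cannot begin until table placement (finishes hour 12, plus 1-hour gap → hour 13). It runs from hour 13 to 13 + 1 = hour 14.
For sound setup: floral arrangement (finishes hour 14); tent raising (finishes hour 7, plus 3-hour gap → hour 10); lighting stringing (finishes hour 11, plus 1-hour gap → hour 12). Taking the maximum gives a start of hour 14, and it finishes at 14 + 1 = hour 15.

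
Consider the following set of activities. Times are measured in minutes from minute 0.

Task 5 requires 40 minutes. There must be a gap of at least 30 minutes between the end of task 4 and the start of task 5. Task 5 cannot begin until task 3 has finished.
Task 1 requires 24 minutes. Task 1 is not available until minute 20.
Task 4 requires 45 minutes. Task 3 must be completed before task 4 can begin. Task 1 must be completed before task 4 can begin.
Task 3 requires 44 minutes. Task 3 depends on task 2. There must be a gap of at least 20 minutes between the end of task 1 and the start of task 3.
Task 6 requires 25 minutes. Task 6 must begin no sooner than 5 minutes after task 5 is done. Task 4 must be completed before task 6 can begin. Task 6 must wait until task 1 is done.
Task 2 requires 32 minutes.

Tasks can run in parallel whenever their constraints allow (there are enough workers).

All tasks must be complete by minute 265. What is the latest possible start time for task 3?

Task 6 must finish by minute 265; it takes 25 minutes, so it must start by 265 − 25 = minute 240.
Task 5 feeds into task 6 (must start by minute 240, minus 5-minute gap → minute 235); so task 5 must finish by minute 235 and therefore start by minute 195.
For task 4: task 5 (must start by minute 195, minus 30-minute gap → minute 165); task 6 (must start by minute 240). The most restrictive is minute 165; with a 45-minute duration, task 4 must start by minute 120.
Task 3 must finish in time for task 4 (must start by minute 120); task 5 (must start by minute 195). The tightest is minute 120, so task 3 must start by 120 − 44 = minute 76.

76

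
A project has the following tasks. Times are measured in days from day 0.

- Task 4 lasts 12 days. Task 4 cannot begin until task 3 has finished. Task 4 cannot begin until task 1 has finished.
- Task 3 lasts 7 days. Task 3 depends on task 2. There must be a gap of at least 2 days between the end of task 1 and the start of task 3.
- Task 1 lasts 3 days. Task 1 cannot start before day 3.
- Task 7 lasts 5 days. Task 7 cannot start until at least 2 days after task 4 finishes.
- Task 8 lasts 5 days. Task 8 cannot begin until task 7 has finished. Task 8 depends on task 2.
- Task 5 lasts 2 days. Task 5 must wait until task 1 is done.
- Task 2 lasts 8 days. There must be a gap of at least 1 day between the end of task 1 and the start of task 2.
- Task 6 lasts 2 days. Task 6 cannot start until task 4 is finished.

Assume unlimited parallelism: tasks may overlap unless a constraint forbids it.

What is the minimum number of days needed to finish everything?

46

Task 1 waits on its own release at day 3, so it starts at day 3 and finishes at 3 + 3 = day 6.
Task 5 cannot begin until task 1 (finishes day 6). It runs from day 6 to 6 + 2 = day 8.
After task 1 (finishes day 6, plus 1-day gap → day 7), task 2 can start at day 7 and finishes at day 15.
Task 3 has to wait for task 2 (finishes day 15); task 1 (finishes day 6, plus 2-day gap → day 8). The latest of these is day 15, so task 3 runs day 15 to 15 + 7 = day 22.
For task 4: task 3 (finishes day 22); task 1 (finishes day 6). Taking the maximum gives a start of day 22, and it finishes at 22 + 12 = day 34.
Task 7 cannot begin until task 4 (finishes day 34, plus 2-day gap → day 36). It runs from day 36 to 36 + 5 = day 41.
Task 8 cannot start until task 7 (finishes day 41); task 2 (finishes day 15). The controlling bound is day 41, so task 8 finishes at 41 + 5 = day 46.
Task 6 cannot begin until task 4 (finishes day 34). It runs from day 34 to 34 + 2 = day 36.
All tasks are finished once the last one completes. Finish times: Task 1 at 6, Task 2 at 15, Task 3 at 22, Task 4 at 34, Task 5 at 8, Task 6 at 36, Task 7 at 41, Task 8 at 46. The latest is day 46.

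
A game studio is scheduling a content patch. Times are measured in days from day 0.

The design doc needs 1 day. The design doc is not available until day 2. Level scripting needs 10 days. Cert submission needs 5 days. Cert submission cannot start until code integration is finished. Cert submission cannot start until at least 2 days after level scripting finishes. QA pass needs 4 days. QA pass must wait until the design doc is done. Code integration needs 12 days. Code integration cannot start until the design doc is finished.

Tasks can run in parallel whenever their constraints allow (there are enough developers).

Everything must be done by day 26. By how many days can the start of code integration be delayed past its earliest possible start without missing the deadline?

The design doc waits on its own release at day 2, so it starts at day 2 and finishes at 2 + 1 = day 3.
After the design doc (finishes day 3), code integration can start at day 3 and finishes at day 15.

Working backward from the deadline:
To finish by day 26, cert submission (duration 5) must start no later than day 21.
Code integration feeds into cert submission (must start by day 21); so code integration must finish by day 21 and therefore start by day 9.
So code integration can start as early as day 3 and as late as day 9, giving 9 − 3 = 6 days of slack.

6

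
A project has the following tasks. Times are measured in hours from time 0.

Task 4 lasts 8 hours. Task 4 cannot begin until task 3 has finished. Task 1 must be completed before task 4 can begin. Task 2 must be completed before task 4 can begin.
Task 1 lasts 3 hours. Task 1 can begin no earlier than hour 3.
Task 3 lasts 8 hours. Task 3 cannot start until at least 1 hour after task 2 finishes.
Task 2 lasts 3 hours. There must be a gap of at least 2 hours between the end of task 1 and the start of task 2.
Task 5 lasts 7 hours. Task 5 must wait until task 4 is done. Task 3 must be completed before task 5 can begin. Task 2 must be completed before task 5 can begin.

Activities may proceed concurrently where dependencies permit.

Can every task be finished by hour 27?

After its own release at hour 3, task 1 can start at hour 3 and finishes at hour 6.
After task 1 (finishes hour 6, plus 2-hour gap → hour 8), task 2 can start at hour 8 and finishes at hour 11.
Task 3 cannot begin until task 2 (finishes hour 11, plus 1-hour gap → hour 12). It runs from hour 12 to 12 + 8 = hour 20.
For task 4: task 3 (finishes hour 20); task 1 (finishes hour 6); task 2 (finishes hour 11). Taking the maximum gives a start of hour 20, and it finishes at 20 + 8 = hour 28.
Task 5 needs all of task 4 (finishes hour 28); task 3 (finishes hour 20); task 2 (finishes hour 11). That puts its earliest start at hour 28; it finishes at 28 + 7 = hour 35.
The earliest everything can be done is hour 35, which is after the deadline of 27, so it is not possible.

No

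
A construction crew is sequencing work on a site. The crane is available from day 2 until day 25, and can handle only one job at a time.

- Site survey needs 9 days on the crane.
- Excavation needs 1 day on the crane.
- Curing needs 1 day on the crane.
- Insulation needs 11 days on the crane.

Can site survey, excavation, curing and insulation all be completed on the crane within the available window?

Yes

The crane window is 25 − 2 = 23 days.
Running back to back, the jobs need 9 + 1 + 1 + 11 = 22 days on the crane.
Since 22 ≤ 23, they fit within the window.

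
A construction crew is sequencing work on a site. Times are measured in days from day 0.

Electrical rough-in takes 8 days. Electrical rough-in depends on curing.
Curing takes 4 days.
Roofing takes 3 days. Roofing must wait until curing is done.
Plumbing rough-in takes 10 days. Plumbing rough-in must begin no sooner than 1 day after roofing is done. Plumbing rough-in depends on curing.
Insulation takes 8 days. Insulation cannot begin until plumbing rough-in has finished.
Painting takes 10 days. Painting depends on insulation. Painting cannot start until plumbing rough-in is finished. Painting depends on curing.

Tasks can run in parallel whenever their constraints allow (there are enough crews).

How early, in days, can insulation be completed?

Curing has no prerequisites, so it starts at day 0 and finishes at day 4.
Roofing cannot begin until curing (finishes day 4). It runs from day 4 to 4 + 3 = day 7.
Plumbing rough-in has to wait for roofing (finishes day 7, plus 1-day gap → day 8); curing (finishes day 4). The latest of these is day 8, so plumbing rough-in runs day 8 to 8 + 10 = day 18.
After plumbing rough-in (finishes day 18), insulation can start at day 18 and finishes at day 26.

26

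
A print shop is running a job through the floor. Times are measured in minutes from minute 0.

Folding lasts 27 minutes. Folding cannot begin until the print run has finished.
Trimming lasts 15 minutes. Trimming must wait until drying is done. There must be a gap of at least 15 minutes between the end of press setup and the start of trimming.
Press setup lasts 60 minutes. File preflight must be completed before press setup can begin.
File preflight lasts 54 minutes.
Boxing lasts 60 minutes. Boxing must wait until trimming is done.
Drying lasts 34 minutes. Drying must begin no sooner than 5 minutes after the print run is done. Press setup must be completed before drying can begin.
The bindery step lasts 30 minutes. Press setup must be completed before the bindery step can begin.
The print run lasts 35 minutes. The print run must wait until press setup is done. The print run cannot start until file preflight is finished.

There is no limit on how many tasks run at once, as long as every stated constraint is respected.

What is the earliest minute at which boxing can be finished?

File preflight has no prerequisites, so it starts at minute 0 and finishes at minute 54.
After file preflight (finishes minute 54), press setup can start at minute 54 and finishes at minute 114.
The print run needs all of press setup (finishes minute 114); file preflight (finishes minute 54). That puts its earliest start at minute 114; it finishes at 114 + 35 = minute 149.
Drying has to wait for the print run (finishes minute 149, plus 5-minute gap → minute 154); press setup (finishes minute 114). The latest of these is minute 154, so drying runs minute 154 to 154 + 34 = minute 188.
For trimming: drying (finishes minute 188); press setup (finishes minute 114, plus 15-minute gap → minute 129). Taking the maximum gives a start of minute 188, and it finishes at 188 + 15 = minute 203.
After trimming (finishes minute 203), boxing can start at minute 203 and finishes at minute 263.

263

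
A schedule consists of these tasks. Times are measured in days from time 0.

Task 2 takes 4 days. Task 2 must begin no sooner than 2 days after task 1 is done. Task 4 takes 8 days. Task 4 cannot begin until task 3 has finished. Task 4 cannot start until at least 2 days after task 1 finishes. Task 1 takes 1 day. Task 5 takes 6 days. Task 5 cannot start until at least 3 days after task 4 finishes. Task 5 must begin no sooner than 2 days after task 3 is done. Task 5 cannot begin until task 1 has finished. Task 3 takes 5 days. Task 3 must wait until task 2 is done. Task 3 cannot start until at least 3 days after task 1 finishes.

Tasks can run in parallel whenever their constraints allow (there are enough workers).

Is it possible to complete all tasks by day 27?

No

Task 1 has no prerequisites, so it starts at day 0 and finishes at day 1.
Task 2 waits on task 1 (finishes day 1, plus 2-day gap → day 3), so it starts at day 3 and finishes at 3 + 4 = day 7.
For task 3: task 2 (finishes day 7); task 1 (finishes day 1, plus 3-day gap → day 4). Taking the maximum gives a start of day 7, and it finishes at 7 + 5 = day 12.
Task 4 cannot start until task 3 (finishes day 12); task 1 (finishes day 1, plus 2-day gap → day 3). The controlling bound is day 12, so task 4 finishes at 12 + 8 = day 20.
Task 5 needs all of task 4 (finishes day 20, plus 3-day gap → day 23); task 3 (finishes day 12, plus 2-day gap → day 14); task 1 (finishes day 1). That puts its earliest start at day 23; it finishes at 23 + 6 = day 29.
The earliest everything can be done is day 29, which is after the deadline of 27, so it is not possible.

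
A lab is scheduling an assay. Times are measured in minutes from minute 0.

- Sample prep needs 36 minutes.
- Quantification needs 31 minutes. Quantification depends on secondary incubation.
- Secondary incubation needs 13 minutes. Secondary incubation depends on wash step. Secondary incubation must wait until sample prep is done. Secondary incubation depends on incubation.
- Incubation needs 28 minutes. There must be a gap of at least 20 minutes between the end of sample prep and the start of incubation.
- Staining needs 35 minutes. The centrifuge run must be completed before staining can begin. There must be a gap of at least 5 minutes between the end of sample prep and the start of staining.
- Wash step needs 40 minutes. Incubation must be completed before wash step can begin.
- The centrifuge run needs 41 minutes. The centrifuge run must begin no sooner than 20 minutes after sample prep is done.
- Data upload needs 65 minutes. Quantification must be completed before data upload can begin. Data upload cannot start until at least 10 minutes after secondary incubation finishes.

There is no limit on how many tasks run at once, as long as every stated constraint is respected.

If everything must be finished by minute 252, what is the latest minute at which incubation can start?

75

Nothing follows data upload; the deadline of minute 252 is its only limit. It must start by 252 − 65 = minute 187.
Quantification feeds into data upload (must start by minute 187); so quantification must finish by minute 187 and therefore start by minute 156.
Secondary incubation must finish in time for quantification (must start by minute 156); data upload (must start by minute 187, minus 10-minute gap → minute 177). The tightest is minute 156, so secondary incubation must start by 156 − 13 = minute 143.
Wash step has to be done before secondary incubation (must start by minute 143). That means finishing by minute 143, i.e. starting by 143 − 40 = minute 103.
Incubation must finish in time for wash step (must start by minute 103); secondary incubation (must start by minute 143). The tightest is minute 103, so incubation must start by 103 − 28 = minute 75.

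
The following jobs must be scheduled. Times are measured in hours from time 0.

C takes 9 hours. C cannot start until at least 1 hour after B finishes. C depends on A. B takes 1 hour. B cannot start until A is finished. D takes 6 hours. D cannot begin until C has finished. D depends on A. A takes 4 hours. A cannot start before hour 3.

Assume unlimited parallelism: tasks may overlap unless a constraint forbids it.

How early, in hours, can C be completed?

18

A cannot begin until its own release at hour 3. It runs from hour 3 to 3 + 4 = hour 7.
B cannot begin until A (finishes hour 7). It runs from hour 7 to 7 + 1 = hour 8.
For C: B (finishes hour 8, plus 1-hour gap → hour 9); A (finishes hour 7). Taking the maximum gives a start of hour 9, and it finishes at 9 + 9 = hour 18.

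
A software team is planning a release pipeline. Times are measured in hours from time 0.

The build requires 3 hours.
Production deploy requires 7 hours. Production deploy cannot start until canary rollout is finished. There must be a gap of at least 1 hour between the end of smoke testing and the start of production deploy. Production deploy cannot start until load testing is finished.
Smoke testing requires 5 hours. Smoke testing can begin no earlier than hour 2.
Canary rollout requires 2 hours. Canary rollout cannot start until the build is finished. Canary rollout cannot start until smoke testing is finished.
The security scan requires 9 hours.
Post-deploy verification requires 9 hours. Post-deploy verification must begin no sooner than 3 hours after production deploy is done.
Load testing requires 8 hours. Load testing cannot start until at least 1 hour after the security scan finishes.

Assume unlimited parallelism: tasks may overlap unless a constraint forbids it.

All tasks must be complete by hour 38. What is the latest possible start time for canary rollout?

17

Nothing follows post-deploy verification; the deadline of hour 38 is its only limit. It must start by 38 − 9 = hour 29.
Production deploy feeds into post-deploy verification (must start by hour 29, minus 3-hour gap → hour 26); so production deploy must finish by hour 26 and therefore start by hour 19.
Since production deploy (must start by hour 19) depends on it, canary rollout must finish by hour 19. Backing off its 2-hour duration gives a latest start of hour 17.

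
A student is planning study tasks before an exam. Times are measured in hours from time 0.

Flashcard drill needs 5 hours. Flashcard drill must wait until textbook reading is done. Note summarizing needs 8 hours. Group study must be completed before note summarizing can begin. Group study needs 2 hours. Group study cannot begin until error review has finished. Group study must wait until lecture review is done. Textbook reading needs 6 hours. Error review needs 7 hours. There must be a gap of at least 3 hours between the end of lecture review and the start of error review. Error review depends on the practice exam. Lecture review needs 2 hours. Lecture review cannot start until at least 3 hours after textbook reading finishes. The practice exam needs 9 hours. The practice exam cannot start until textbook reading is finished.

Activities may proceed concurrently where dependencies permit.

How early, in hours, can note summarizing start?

24

Textbook reading can start immediately at hour 0; it finishes at hour 6.
The practice exam cannot begin until textbook reading (finishes hour 6). It runs from hour 6 to 6 + 9 = hour 15.
Lecture review cannot begin until textbook reading (finishes hour 6, plus 3-hour gap → hour 9). It runs from hour 9 to 9 + 2 = hour 11.
Error review needs all of lecture review (finishes hour 11, plus 3-hour gap → hour 14); the practice exam (finishes hour 15). That puts its earliest start at hour 15; it finishes at 15 + 7 = hour 22.
For group study: error review (finishes hour 22); lecture review (finishes hour 11). Taking the maximum gives a start of hour 22, and it finishes at 22 + 2 = hour 24.
Note summarizing waits on group study (finishes hour 24), so the earliest it can start is hour 24.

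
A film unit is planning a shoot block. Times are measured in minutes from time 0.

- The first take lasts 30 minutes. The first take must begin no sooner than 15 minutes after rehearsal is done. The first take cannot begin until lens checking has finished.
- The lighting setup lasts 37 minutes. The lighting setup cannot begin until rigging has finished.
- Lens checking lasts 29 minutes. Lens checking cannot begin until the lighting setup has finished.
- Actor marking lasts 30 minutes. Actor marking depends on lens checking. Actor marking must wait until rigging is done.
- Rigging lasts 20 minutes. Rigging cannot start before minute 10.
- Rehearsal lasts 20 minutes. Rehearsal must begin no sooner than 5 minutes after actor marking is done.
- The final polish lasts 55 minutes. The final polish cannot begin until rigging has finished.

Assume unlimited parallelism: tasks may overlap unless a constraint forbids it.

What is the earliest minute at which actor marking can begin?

96

After its own release at minute 10, rigging can start at minute 10 and finishes at minute 30.
The lighting setup waits on rigging (finishes minute 30), so it starts at minute 30 and finishes at 30 + 37 = minute 67.
After the lighting setup (finishes minute 67), lens checking can start at minute 67 and finishes at minute 96.
Actor marking waits on lens checking (finishes minute 96); rigging (finishes minute 30). The latest of these is minute 96, which is the earliest actor marking can start.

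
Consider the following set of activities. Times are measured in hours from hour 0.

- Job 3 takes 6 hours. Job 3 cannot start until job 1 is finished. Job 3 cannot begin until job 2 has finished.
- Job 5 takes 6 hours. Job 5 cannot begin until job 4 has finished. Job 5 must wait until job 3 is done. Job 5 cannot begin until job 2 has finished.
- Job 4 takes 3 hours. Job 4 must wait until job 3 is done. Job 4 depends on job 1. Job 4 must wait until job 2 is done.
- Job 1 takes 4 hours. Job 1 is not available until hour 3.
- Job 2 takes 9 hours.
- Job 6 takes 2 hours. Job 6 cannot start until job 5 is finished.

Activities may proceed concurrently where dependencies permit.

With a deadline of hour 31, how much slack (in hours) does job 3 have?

5

Nothing blocks job 2, so it runs from hour 0 to hour 9.
Job 1 waits on its own release at hour 3, so it starts at hour 3 and finishes at 3 + 4 = hour 7.
Job 3 cannot start until job 1 (finishes hour 7); job 2 (finishes hour 9). The controlling bound is hour 9, so job 3 finishes at 9 + 6 = hour 15.

Working backward from the deadline:
To finish by hour 31, job 6 (duration 2) must start no later than hour 29.
Job 5 feeds into job 6 (must start by hour 29); so job 5 must finish by hour 29 and therefore start by hour 23.
Since job 5 (must start by hour 23) depends on it, job 4 must finish by hour 23. Backing off its 3-hour duration gives a latest start of hour 20.
Job 3 has several dependents: job 4 (must start by hour 20); job 5 (must start by hour 23). The earliest of those limits is hour 20, so job 3 must start by 20 − 6 = hour 14.
So job 3 can start as early as hour 9 and as late as hour 14, giving 14 − 9 = 5 hours of slack.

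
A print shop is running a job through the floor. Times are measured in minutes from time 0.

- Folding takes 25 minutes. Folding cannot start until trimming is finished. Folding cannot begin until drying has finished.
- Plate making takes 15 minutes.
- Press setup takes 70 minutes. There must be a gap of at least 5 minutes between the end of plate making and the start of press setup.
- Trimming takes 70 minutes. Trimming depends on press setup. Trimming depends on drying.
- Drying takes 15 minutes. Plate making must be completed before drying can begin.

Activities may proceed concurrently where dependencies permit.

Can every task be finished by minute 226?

Nothing blocks plate making, so it runs from minute 0 to minute 15.
Drying cannot begin until plate making (finishes minute 15). It runs from minute 15 to 15 + 15 = minute 30.
After plate making (finishes minute 15, plus 5-minute gap → minute 20), press setup can start at minute 20 and finishes at minute 90.
Trimming needs all of press setup (finishes minute 90); drying (finishes minute 30). That puts its earliest start at minute 90; it finishes at 90 + 70 = minute 160.
Folding has to wait for trimming (finishes minute 160); drying (finishes minute 30). The latest of these is minute 160, so folding runs minute 160 to 160 + 25 = minute 185.
Every task is finished by minute 185, which is no later than the deadline of 226, so the schedule is feasible.

Yes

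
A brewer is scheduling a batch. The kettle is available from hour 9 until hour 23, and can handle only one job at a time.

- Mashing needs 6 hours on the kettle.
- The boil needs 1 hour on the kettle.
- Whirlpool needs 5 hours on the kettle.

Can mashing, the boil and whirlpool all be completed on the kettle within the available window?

The kettle window is 23 − 9 = 14 hours.
Running back to back, the jobs need 6 + 1 + 5 = 12 hours on the kettle.
Since 12 ≤ 14, they fit within the window.

Yes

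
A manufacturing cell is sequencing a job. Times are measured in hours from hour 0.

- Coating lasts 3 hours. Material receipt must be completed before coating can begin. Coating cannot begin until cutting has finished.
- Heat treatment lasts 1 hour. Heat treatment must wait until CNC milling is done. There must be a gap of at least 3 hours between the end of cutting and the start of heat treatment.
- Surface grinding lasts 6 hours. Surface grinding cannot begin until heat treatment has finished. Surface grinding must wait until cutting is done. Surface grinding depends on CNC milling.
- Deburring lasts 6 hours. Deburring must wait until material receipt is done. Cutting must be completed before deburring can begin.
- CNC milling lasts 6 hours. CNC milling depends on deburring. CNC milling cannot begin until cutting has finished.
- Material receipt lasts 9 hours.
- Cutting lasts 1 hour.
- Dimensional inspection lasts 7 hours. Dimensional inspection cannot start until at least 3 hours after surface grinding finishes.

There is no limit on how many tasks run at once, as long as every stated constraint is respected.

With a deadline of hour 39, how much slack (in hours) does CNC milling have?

1

Cutting has no prerequisites, so it starts at hour 0 and finishes at hour 1.
Material receipt can start immediately at hour 0; it finishes at hour 9.
Deburring cannot start until material receipt (finishes hour 9); cutting (finishes hour 1). The controlling bound is hour 9, so deburring finishes at 9 + 6 = hour 15.
For CNC milling: deburring (finishes hour 15); cutting (finishes hour 1). Taking the maximum gives a start of hour 15, and it finishes at 15 + 6 = hour 21.

Working backward from the deadline:
To finish by hour 39, dimensional inspection (duration 7) must start no later than hour 32.
Since dimensional inspection (must start by hour 32, minus 3-hour gap → hour 29) depends on it, surface grinding must finish by hour 29. Backing off its 6-hour duration gives a latest start of hour 23.
Since surface grinding (must start by hour 23) depends on it, heat treatment must finish by hour 23. Backing off its 1-hour duration gives a latest start of hour 22.
CNC milling has several dependents: heat treatment (must start by hour 22); surface grinding (must start by hour 23). The earliest of those limits is hour 22, so CNC milling must start by 22 − 6 = hour 16.
So CNC milling can start as early as hour 15 and as late as hour 16, giving 16 − 15 = 1 hour of slack.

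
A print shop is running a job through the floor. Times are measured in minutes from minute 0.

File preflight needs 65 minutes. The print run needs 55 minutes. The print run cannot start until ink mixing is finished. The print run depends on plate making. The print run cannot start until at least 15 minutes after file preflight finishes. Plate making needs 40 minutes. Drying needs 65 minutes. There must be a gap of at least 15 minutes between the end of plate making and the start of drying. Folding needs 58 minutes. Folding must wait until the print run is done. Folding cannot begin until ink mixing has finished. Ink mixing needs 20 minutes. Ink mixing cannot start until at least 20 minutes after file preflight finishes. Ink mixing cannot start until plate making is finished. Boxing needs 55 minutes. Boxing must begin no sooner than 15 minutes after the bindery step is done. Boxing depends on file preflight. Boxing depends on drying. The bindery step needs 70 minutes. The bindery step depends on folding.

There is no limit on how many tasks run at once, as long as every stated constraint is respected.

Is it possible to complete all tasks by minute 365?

Yes

Plate making has no prerequisites, so it starts at minute 0 and finishes at minute 40.
Drying waits on plate making (finishes minute 40, plus 15-minute gap → minute 55), so it starts at minute 55 and finishes at 55 + 65 = minute 120.
File preflight has no prerequisites, so it starts at minute 0 and finishes at minute 65.
Ink mixing needs all of file preflight (finishes minute 65, plus 20-minute gap → minute 85); plate making (finishes minute 40). That puts its earliest start at minute 85; it finishes at 85 + 20 = minute 105.
For the print run: ink mixing (finishes minute 105); plate making (finishes minute 40); file preflight (finishes minute 65, plus 15-minute gap → minute 80). Taking the maximum gives a start of minute 105, and it finishes at 105 + 55 = minute 160.
Folding needs all of the print run (finishes minute 160); ink mixing (finishes minute 105). That puts its earliest start at minute 160; it finishes at 160 + 58 = minute 218.
After folding (finishes minute 218), the bindery step can start at minute 218 and finishes at minute 288.
Boxing has to wait for the bindery step (finishes minute 288, plus 15-minute gap → minute 303); file preflight (finishes minute 65); drying (finishes minute 120). The latest of these is minute 303, so boxing runs minute 303 to 303 + 55 = minute 358.
Every task is finished by minute 358, which is no later than the deadline of 365, so the schedule is feasible.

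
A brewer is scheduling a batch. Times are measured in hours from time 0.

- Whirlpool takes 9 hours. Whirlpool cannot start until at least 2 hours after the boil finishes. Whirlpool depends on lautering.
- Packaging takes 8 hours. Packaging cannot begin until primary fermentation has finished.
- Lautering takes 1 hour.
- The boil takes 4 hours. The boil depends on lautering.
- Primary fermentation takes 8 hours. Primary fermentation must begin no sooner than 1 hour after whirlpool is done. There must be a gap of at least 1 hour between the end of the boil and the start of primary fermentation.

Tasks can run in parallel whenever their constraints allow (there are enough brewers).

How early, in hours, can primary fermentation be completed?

Lautering can start immediately at hour 0; it finishes at hour 1.
The boil cannot begin until lautering (finishes hour 1). It runs from hour 1 to 1 + 4 = hour 5.
Whirlpool needs all of the boil (finishes hour 5, plus 2-hour gap → hour 7); lautering (finishes hour 1). That puts its earliest start at hour 7; it finishes at 7 + 9 = hour 16.
Primary fermentation needs all of whirlpool (finishes hour 16, plus 1-hour gap → hour 17); the boil (finishes hour 5, plus 1-hour gap → hour 6). That puts its earliest start at hour 17; it finishes at 17 + 8 = hour 25.

25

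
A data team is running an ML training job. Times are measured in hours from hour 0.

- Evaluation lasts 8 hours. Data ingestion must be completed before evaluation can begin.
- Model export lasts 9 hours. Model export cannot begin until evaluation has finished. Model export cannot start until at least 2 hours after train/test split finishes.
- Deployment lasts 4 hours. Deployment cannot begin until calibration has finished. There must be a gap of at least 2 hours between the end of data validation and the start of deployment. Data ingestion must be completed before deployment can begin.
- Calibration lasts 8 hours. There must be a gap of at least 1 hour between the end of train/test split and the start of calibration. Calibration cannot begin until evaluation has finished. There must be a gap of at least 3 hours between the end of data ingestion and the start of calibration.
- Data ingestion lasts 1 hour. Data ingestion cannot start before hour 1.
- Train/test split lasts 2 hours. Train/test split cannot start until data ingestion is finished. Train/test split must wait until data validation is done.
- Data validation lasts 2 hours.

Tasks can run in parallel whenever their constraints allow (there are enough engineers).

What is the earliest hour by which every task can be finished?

Nothing blocks data validation, so it runs from hour 0 to hour 2.
Data ingestion cannot begin until its own release at hour 1. It runs from hour 1 to 1 + 1 = hour 2.
Evaluation cannot begin until data ingestion (finishes hour 2). It runs from hour 2 to 2 + 8 = hour 10.
Train/test split cannot start until data ingestion (finishes hour 2); data validation (finishes hour 2). The controlling bound is hour 2, so train/test split finishes at 2 + 2 = hour 4.
Model export has to wait for evaluation (finishes hour 10); train/test split (finishes hour 4, plus 2-hour gap → hour 6). The latest of these is hour 10, so model export runs hour 10 to 10 + 9 = hour 19.
Calibration cannot start until train/test split (finishes hour 4, plus 1-hour gap → hour 5); evaluation (finishes hour 10); data ingestion (finishes hour 2, plus 3-hour gap → hour 5). The controlling bound is hour 10, so calibration finishes at 10 + 8 = hour 18.
For deployment: calibration (finishes hour 18); data validation (finishes hour 2, plus 2-hour gap → hour 4); data ingestion (finishes hour 2). Taking the maximum gives a start of hour 18, and it finishes at 18 + 4 = hour 22.
All tasks are finished once the last one completes. Finish times: Data ingestion at 2, Data validation at 2, Train/test split at 4, Evaluation at 10, Calibration at 18, Model export at 19, Deployment at 22. The latest is hour 22.

22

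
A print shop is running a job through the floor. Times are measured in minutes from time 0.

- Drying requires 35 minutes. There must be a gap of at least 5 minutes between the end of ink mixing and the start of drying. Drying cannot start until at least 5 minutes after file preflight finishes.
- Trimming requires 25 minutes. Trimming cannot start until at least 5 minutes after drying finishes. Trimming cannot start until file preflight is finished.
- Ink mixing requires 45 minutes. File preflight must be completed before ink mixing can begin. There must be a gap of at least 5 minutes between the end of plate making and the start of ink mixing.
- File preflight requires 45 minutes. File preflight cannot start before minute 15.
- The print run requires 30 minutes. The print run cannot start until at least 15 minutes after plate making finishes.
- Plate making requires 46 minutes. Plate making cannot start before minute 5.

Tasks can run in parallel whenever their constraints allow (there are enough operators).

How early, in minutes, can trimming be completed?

175

Plate making cannot begin until its own release at minute 5. It runs from minute 5 to 5 + 46 = minute 51.
File preflight cannot begin until its own release at minute 15. It runs from minute 15 to 15 + 45 = minute 60.
For ink mixing: file preflight (finishes minute 60); plate making (finishes minute 51, plus 5-minute gap → minute 56). Taking the maximum gives a start of minute 60, and it finishes at 60 + 45 = minute 105.
For drying: ink mixing (finishes minute 105, plus 5-minute gap → minute 110); file preflight (finishes minute 60, plus 5-minute gap → minute 65). Taking the maximum gives a start of minute 110, and it finishes at 110 + 35 = minute 145.
Trimming needs all of drying (finishes minute 145, plus 5-minute gap → minute 150); file preflight (finishes minute 60). That puts its earliest start at minute 150; it finishes at 150 + 25 = minute 175.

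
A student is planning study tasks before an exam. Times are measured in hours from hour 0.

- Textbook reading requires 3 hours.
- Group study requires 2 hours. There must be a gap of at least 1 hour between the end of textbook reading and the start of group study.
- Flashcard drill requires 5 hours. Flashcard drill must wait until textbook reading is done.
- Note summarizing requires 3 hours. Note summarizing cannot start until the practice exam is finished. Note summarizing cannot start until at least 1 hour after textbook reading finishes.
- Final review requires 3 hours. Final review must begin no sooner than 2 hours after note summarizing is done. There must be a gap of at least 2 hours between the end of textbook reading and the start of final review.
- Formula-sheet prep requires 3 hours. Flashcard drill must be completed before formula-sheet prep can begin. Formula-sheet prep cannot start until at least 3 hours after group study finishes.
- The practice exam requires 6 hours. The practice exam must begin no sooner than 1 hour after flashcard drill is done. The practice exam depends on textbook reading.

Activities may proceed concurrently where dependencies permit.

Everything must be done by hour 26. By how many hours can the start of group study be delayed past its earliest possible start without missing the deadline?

14

Textbook reading can start immediately at hour 0; it finishes at hour 3.
Group study waits on textbook reading (finishes hour 3, plus 1-hour gap → hour 4), so it starts at hour 4 and finishes at 4 + 2 = hour 6.

Working backward from the deadline:
To finish by hour 26, formula-sheet prep (duration 3) must start no later than hour 23.
Since formula-sheet prep (must start by hour 23, minus 3-hour gap → hour 20) depends on it, group study must finish by hour 20. Backing off its 2-hour duration gives a latest start of hour 18.
So group study can start as early as hour 4 and as late as hour 18, giving 18 − 4 = 14 hours of slack.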